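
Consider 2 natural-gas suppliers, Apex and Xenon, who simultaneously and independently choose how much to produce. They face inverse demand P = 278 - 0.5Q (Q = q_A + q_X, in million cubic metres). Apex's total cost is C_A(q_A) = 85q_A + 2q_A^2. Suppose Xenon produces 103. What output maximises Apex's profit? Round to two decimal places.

With the rival's output fixed at 103, Apex's profit is π_A = (278 - (1/2)·103 - (1/2)q_A)q_A - (85q_A + 2q_A²) = (453/2 - (1/2)q_A)q_A - (85q_A + 2q_A²).
∂π_A/∂q_A = 283/2 - 5q_A = 0, so q_A = 283/10.

28.30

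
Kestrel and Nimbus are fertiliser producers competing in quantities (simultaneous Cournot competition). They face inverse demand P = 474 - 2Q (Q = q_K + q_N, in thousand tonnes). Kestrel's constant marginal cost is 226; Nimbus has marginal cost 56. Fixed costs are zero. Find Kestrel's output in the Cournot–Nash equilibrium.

13

Kestrel's profit: π_K = (474 - 2Q)q_K - (226q_K). Setting ∂π_K/∂q_K = 0: 248 - 4q_K - 2(q_N) = 0.
Nimbus's first-order condition: 418 - 4q_N - 2(q_K) = 0.
So q_K = (248 - 2q_N)/4 and q_N = (418 - 2q_K)/4.
Solving the pair: q_K = 13, q_N = 98.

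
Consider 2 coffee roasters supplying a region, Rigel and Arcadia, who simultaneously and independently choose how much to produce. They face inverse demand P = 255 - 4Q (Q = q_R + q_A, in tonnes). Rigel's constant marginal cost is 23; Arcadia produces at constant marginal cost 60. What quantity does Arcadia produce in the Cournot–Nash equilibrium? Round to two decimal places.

13.17

Rigel's profit: π_R = (255 - 4Q)q_R - (23q_R). Setting ∂π_R/∂q_R = 0: 232 - 8q_R - 4(q_A) = 0.
Arcadia's first-order condition: 195 - 8q_A - 4(q_R) = 0.
Rearranging gives the reaction functions q_R = (232 - 4q_A)/8 and q_A = (195 - 4q_R)/8.
Solving the pair: q_R = 269/12, q_A = 79/6.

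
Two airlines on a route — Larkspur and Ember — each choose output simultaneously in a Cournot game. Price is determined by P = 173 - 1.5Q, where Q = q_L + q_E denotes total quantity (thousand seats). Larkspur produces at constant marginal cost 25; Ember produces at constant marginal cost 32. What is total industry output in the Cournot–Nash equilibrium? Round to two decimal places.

Larkspur's profit: π_L = (173 - 1.5Q)q_L - (25q_L). Setting ∂π_L/∂q_L = 0: 148 - 3q_L - (3/2)(q_E) = 0.
Ember's profit: π_E = (173 - 1.5Q)q_E - (32q_E). Setting ∂π_E/∂q_E = 0: 141 - 3q_E - (3/2)(q_L) = 0.
Rearranging gives the reaction functions q_L = (148 - (3/2)q_E)/3 and q_E = (141 - (3/2)q_L)/3.
Substituting one into the other gives q_L = 310/9 and q_E = 268/9.
Total output Q = 310/9 + 268/9 = 578/9.

64.22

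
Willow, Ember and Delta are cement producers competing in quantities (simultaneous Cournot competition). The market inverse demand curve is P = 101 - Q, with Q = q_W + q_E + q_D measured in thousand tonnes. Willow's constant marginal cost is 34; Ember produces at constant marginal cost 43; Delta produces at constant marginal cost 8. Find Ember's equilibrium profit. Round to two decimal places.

12.25

Willow's profit: π_W = (101 - Q)q_W - (34q_W). Setting ∂π_W/∂q_W = 0: 67 - 2q_W - (q_E + q_D) = 0.
Ember's profit: π_E = (101 - Q)q_E - (43q_E). Setting ∂π_E/∂q_E = 0: 58 - 2q_E - (q_W + q_D) = 0.
Delta's profit: π_D = (101 - Q)q_D - (8q_D). Setting ∂π_D/∂q_D = 0: 93 - 2q_D - (q_W + q_E) = 0.
Adding the 3 conditions: 218 − 2Q − 2Q = 0, i.e. Q = 109/2.
Back-substituting: q_W = (67 − 109/2) = 25/2, q_E = (58 − 109/2) = 7/2, q_D = (93 − 109/2) = 77/2.
Price P = 101 - 109/2 = 93/2.
Ember's profit: (93/2 - 43)·(7/2) = 49/4.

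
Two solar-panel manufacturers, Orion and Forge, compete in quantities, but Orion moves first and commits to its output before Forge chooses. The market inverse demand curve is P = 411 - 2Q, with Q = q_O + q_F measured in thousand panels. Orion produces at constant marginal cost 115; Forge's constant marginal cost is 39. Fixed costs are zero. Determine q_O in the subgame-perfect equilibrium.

Solve by backward induction. Given q_O, the follower Forge maximises π_F = (411 - 2q_O - 2q_F)q_F - 39q_F.
∂π_F/∂q_F = 372 - 2q_O - 4q_F = 0 gives the reaction function q_F = (372 - 2q_O)/4.
The leader anticipates this reaction. Substituting into P = 411 - 2Q gives P = 225 - q_O, so π_O = (225 - q_O)q_O - 115q_O.
The leader's first-order condition 110 - 2q_O = 0 yields q_O = 55.
Then q_F = (372 - 2·55)/4 = 131/2.

55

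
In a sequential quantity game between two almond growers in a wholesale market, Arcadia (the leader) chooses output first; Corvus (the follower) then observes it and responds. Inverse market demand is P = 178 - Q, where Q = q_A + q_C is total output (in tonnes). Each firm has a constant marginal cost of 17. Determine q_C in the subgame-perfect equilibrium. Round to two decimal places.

Solve by backward induction. Given q_A, the follower Corvus maximises π_C = (178 - q_A - q_C)q_C - 17q_C.
∂π_C/∂q_C = 161 - q_A - 2q_C = 0 gives the reaction function q_C = (161 - q_A)/2.
The leader anticipates this reaction. Substituting into P = 178 - Q gives P = 195/2 - (1/2)q_A, so π_A = (195/2 - (1/2)q_A)q_A - 17q_A.
Leader FOC: 161/2 - q_A = 0, so q_A = 161/2.
Then q_C = (161 - 161/2)/2 = 161/4.

40.25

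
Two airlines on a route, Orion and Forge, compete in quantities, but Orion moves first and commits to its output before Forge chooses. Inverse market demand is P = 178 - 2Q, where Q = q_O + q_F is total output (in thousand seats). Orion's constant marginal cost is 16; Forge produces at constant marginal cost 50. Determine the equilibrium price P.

65

Solve by backward induction. Given q_O, the follower Forge maximises π_F = (178 - 2q_O - 2q_F)q_F - 50q_F.
Follower FOC: 128 - 2q_O - 4q_F = 0, so q_F(q_O) = (128 - 2q_O)/4.
Orion substitutes q_F(q_O) into its own profit: π_O = q_O(178 - 2q_O - (128 - 2q_O)/2) - 16q_O = (114 - q_O)q_O - 16q_O.
Maximising: ∂π_O/∂q_O = 98 - 2q_O = 0, giving q_O = 49.
Then q_F = (128 - 2·49)/4 = 15/2.
Total output Q = 113/2, so price P = 178 - 2·(113/2) = 65.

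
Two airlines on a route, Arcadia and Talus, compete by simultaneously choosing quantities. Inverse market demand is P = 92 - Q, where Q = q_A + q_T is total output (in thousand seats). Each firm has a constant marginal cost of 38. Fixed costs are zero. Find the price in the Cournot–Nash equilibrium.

Each firm earns π_i = (92 - Q)q_i - 38q_i.
Setting ∂π_i/∂q_i = 0 with rivals' quantities fixed: 54 - 2q_i - q_j = 0.
By symmetry each firm produces the same amount; substituting q_j = q_i yields q_i = 54/3 = 18.
Total output Q = 36, so price P = 92 - 36 = 56.

56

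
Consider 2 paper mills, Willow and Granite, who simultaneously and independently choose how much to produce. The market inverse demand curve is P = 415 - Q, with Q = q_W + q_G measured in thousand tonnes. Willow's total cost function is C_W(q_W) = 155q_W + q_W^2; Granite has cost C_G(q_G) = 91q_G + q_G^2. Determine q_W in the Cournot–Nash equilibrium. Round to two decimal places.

Willow's profit: π_W = (415 - Q)q_W - (155q_W + q_W²). Setting ∂π_W/∂q_W = 0: 260 - 4q_W - (q_G) = 0.
Granite's profit: π_G = (415 - Q)q_G - (91q_G + q_G²). Setting ∂π_G/∂q_G = 0: 324 - 4q_G - (q_W) = 0.
Best responses: q_W = (260 - q_G)/4, q_G = (324 - q_W)/4.
Solving the pair: q_W = 716/15, q_G = 1036/15.

47.73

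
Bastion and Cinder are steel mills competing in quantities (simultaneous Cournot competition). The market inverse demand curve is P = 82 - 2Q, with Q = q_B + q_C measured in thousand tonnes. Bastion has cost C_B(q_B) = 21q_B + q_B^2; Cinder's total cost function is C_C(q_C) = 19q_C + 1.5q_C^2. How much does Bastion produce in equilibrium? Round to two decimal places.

7.92

Bastion's profit: π_B = (82 - 2Q)q_B - (21q_B + q_B²). Setting ∂π_B/∂q_B = 0: 61 - 6q_B - 2(q_C) = 0.
Cinder's first-order condition: 63 - 7q_C - 2(q_B) = 0.
Best responses: q_B = (61 - 2q_C)/6, q_C = (63 - 2q_B)/7.
Substituting one into the other gives q_B = 301/38 and q_C = 128/19.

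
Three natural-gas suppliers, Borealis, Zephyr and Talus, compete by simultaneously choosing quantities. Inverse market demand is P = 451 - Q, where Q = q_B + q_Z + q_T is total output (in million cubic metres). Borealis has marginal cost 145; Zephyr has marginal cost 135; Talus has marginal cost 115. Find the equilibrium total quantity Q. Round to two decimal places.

Borealis's profit: π_B = (451 - Q)q_B - (145q_B). Setting ∂π_B/∂q_B = 0: 306 - 2q_B - (q_Z + q_T) = 0.
Zephyr's first-order condition: 316 - 2q_Z - (q_B + q_T) = 0.
Talus's first-order condition: 336 - 2q_T - (q_B + q_Z) = 0.
Adding the 3 first-order conditions: 958 − 4Q = 0, so Q = 479/2.
Back-substituting: q_B = (306 − 479/2) = 133/2, q_Z = (316 − 479/2) = 153/2, q_T = (336 − 479/2) = 193/2.
Total output Q = 133/2 + 153/2 + 193/2 = 479/2.

239.50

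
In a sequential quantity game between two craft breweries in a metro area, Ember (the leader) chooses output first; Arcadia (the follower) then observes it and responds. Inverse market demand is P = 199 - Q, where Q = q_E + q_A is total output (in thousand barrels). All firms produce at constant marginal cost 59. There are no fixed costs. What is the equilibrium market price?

94

The follower Arcadia best-responds to any q_E: π_A = (199 - Q)q_A - 59q_A.
∂π_A/∂q_A = 140 - q_E - 2q_A = 0 gives the reaction function q_A = (140 - q_E)/2.
The leader anticipates this reaction. Substituting into P = 199 - Q gives P = 129 - (1/2)q_E, so π_E = (129 - (1/2)q_E)q_E - 59q_E.
Leader FOC: 70 - q_E = 0, so q_E = 70.
Then q_A = (140 - 70)/2 = 35.
Total output Q = 105, so price P = 199 - 105 = 94.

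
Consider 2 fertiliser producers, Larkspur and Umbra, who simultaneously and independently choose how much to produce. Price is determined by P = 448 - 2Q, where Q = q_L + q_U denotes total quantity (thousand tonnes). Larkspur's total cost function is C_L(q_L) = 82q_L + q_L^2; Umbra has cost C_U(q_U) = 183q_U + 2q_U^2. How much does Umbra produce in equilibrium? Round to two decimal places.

Larkspur's profit: π_L = (448 - 2Q)q_L - (82q_L + q_L²). Setting ∂π_L/∂q_L = 0: 366 - 6q_L - 2(q_U) = 0.
Umbra's profit: π_U = (448 - 2Q)q_U - (183q_U + 2q_U²). Setting ∂π_U/∂q_U = 0: 265 - 8q_U - 2(q_L) = 0.
Rearranging gives the reaction functions q_L = (366 - 2q_U)/6 and q_U = (265 - 2q_L)/8.
Solving the pair: q_L = 109/2, q_U = 39/2.

19.50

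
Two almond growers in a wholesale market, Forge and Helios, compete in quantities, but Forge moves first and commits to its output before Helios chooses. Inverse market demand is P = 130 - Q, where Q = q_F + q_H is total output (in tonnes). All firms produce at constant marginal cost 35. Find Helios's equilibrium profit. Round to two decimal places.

564.06

Solve by backward induction. Given q_F, the follower Helios maximises π_H = (130 - q_F - q_H)q_H - 35q_H.
∂π_H/∂q_H = 95 - q_F - 2q_H = 0 gives the reaction function q_H = (95 - q_F)/2.
The leader anticipates this reaction. Substituting into P = 130 - Q gives P = 165/2 - (1/2)q_F, so π_F = (165/2 - (1/2)q_F)q_F - 35q_F.
The leader's first-order condition 95/2 - q_F = 0 yields q_F = 95/2.
Then q_H = (95 - 95/2)/2 = 95/4.
Price P = 130 - 285/4 = 235/4.
Helios's profit: (235/4 - 35)·(95/4) = 564.0625.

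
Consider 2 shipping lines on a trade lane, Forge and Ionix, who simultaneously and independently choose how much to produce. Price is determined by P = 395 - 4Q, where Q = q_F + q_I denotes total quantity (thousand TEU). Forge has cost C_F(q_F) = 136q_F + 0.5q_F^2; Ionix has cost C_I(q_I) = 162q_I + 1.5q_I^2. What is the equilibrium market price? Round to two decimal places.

Forge's profit: π_F = (395 - 4Q)q_F - (136q_F + (1/2)q_F²). Setting ∂π_F/∂q_F = 0: 259 - 9q_F - 4(q_I) = 0.
Ionix's profit: π_I = (395 - 4Q)q_I - (162q_I + (3/2)q_I²). Setting ∂π_I/∂q_I = 0: 233 - 11q_I - 4(q_F) = 0.
Rearranging gives the reaction functions q_F = (259 - 4q_I)/9 and q_I = (233 - 4q_F)/11.
Substituting one into the other gives q_F = 1917/83 and q_I = 1061/83.
Total output Q = 35.8795, so price P = 395 - 4·35.8795 = 251.4819.

251.48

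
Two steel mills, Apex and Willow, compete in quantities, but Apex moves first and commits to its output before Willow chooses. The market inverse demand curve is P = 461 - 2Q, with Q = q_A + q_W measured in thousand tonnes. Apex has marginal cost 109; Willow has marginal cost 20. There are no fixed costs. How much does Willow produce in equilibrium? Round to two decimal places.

77.38

Solve by backward induction. Given q_A, the follower Willow maximises π_W = (461 - 2q_A - 2q_W)q_W - 20q_W.
Follower FOC: 441 - 2q_A - 4q_W = 0, so q_W(q_A) = (441 - 2q_A)/4.
The leader anticipates this reaction. Substituting into P = 461 - 2Q gives P = 481/2 - q_A, so π_A = (481/2 - q_A)q_A - 109q_A.
Leader FOC: 263/2 - 2q_A = 0, so q_A = 263/4.
Then q_W = (441 - 2·(263/4))/4 = 619/8.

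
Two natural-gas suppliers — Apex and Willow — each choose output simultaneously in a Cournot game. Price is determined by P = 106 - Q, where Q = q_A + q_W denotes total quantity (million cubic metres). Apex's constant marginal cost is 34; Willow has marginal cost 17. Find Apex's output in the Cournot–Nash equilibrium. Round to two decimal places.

Apex's profit: π_A = (106 - Q)q_A - (34q_A). Setting ∂π_A/∂q_A = 0: 72 - 2q_A - (q_W) = 0.
Willow's first-order condition: 89 - 2q_W - (q_A) = 0.
So q_A = (72 - q_W)/2 and q_W = (89 - q_A)/2.
Solving the pair: q_A = 55/3, q_W = 106/3.

18.33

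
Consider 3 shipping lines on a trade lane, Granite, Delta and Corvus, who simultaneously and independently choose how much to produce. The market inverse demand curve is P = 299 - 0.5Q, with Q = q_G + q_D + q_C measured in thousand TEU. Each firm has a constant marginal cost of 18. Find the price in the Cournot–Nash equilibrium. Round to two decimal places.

A representative firm's profit is π_i = q_i(299 - 0.5Q) - 18q_i.
Setting ∂π_i/∂q_i = 0 with rivals' quantities fixed: 281 - q_i - (1/2)·Σ_{j≠i} q_j = 0.
With identical firms every q_j equals q_i, so Σ_{j≠i} q_j = 2q_i and 281 = 2q_i, giving q_i = 281/2.
Total output Q = 843/2, so price P = 299 - (1/2)·(843/2) = 353/4.

88.25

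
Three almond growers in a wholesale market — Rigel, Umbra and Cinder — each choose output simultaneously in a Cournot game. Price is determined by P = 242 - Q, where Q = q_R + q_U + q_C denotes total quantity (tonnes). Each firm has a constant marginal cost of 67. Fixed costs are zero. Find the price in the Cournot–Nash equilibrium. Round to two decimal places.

110.75

A representative firm's profit is π_i = q_i(242 - Q) - 67q_i.
Setting ∂π_i/∂q_i = 0 with rivals' quantities fixed: 175 - 2q_i - Σ_{j≠i} q_j = 0.
With identical firms every q_j equals q_i, so Σ_{j≠i} q_j = 2q_i and 175 = 4q_i, giving q_i = 175/4.
Total output Q = 525/4, so price P = 242 - 525/4 = 443/4.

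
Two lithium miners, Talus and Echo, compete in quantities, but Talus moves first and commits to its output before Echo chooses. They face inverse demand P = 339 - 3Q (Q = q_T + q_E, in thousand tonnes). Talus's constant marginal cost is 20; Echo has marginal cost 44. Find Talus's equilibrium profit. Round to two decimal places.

4902.04

Solve by backward induction. Given q_T, the follower Echo maximises π_E = (339 - 3q_T - 3q_E)q_E - 44q_E.
∂π_E/∂q_E = 295 - 3q_T - 6q_E = 0 gives the reaction function q_E = (295 - 3q_T)/6.
The leader anticipates this reaction. Substituting into P = 339 - 3Q gives P = 383/2 - (3/2)q_T, so π_T = (383/2 - (3/2)q_T)q_T - 20q_T.
Maximising: ∂π_T/∂q_T = 343/2 - 3q_T = 0, giving q_T = 343/6.
Then q_E = (295 - 3·(343/6))/6 = 247/12.
Price P = 339 - 3·(311/4) = 423/4.
Talus's profit: (423/4 - 20)·(343/6) = 4902.0417.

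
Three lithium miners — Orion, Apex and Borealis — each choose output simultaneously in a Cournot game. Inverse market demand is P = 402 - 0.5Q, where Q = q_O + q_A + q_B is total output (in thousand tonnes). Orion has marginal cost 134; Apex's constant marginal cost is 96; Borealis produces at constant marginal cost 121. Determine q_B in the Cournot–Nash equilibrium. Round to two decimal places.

134.50

Orion's profit: π_O = (402 - 0.5Q)q_O - (134q_O). Setting ∂π_O/∂q_O = 0: 268 - q_O - (1/2)(q_A + q_B) = 0.
Apex's first-order condition: 306 - q_A - (1/2)(q_O + q_B) = 0.
Borealis's first-order condition: 281 - q_B - (1/2)(q_O + q_A) = 0.
Adding the 3 first-order conditions: 855 − 2Q = 0, so Q = 855/2.
Back-substituting: q_O = (268 − 855/4)/(1/2) = 217/2, q_A = (306 − 855/4)/(1/2) = 369/2, q_B = (281 − 855/4)/(1/2) = 269/2.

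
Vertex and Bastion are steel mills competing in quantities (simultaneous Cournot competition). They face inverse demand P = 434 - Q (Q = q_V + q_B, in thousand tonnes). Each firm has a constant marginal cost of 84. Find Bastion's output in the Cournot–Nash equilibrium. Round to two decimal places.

116.67

Each firm earns π_i = (434 - Q)q_i - 84q_i.
First-order condition (treating rivals' output as given): 350 - 2q_i - q_j = 0.
By symmetry each firm produces the same amount; substituting q_j = q_i yields q_i = 350/3.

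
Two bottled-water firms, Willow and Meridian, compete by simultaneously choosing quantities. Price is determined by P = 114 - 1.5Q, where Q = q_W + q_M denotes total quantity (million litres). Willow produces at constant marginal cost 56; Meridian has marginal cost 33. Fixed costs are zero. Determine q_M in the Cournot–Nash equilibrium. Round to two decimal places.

Willow's profit: π_W = (114 - 1.5Q)q_W - (56q_W). Setting ∂π_W/∂q_W = 0: 58 - 3q_W - (3/2)(q_M) = 0.
Meridian's first-order condition: 81 - 3q_M - (3/2)(q_W) = 0.
Rearranging gives the reaction functions q_W = (58 - (3/2)q_M)/3 and q_M = (81 - (3/2)q_W)/3.
Substituting one into the other gives q_W = 70/9 and q_M = 208/9.

23.11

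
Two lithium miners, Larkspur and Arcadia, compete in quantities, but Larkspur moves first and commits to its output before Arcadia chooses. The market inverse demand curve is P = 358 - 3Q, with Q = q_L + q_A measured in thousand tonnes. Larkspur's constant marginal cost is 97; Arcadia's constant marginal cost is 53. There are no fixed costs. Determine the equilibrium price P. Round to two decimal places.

151.25

Solve by backward induction. Given q_L, the follower Arcadia maximises π_A = (358 - 3q_L - 3q_A)q_A - 53q_A.
∂π_A/∂q_A = 305 - 3q_L - 6q_A = 0 gives the reaction function q_A = (305 - 3q_L)/6.
The leader anticipates this reaction. Substituting into P = 358 - 3Q gives P = 411/2 - (3/2)q_L, so π_L = (411/2 - (3/2)q_L)q_L - 97q_L.
Leader FOC: 217/2 - 3q_L = 0, so q_L = 217/6.
Then q_A = (305 - 3·(217/6))/6 = 131/4.
Total output Q = 827/12, so price P = 358 - 3·(827/12) = 605/4.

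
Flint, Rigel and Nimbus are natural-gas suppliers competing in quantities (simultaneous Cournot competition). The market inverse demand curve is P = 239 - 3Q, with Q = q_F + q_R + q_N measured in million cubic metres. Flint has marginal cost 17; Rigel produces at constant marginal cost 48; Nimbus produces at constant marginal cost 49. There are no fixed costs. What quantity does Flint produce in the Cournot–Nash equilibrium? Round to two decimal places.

23.75

Flint's profit: π_F = (239 - 3Q)q_F - (17q_F). Setting ∂π_F/∂q_F = 0: 222 - 6q_F - 3(q_R + q_N) = 0.
Rigel's first-order condition: 191 - 6q_R - 3(q_F + q_N) = 0.
Nimbus's first-order condition: 190 - 6q_N - 3(q_F + q_R) = 0.
Adding the 3 first-order conditions: 603 − 12Q = 0, so Q = 201/4.
Back-substituting: q_F = (222 − 603/4)/3 = 95/4, q_R = (191 − 603/4)/3 = 161/12, q_N = (190 − 603/4)/3 = 157/12.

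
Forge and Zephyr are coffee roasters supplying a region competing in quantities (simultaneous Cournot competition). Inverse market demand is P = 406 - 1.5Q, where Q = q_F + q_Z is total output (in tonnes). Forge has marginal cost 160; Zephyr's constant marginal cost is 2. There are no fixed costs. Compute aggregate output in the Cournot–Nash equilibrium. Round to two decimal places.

144.44

Forge's profit: π_F = (406 - 1.5Q)q_F - (160q_F). Setting ∂π_F/∂q_F = 0: 246 - 3q_F - (3/2)(q_Z) = 0.
Zephyr's first-order condition: 404 - 3q_Z - (3/2)(q_F) = 0.
Rearranging gives the reaction functions q_F = (246 - (3/2)q_Z)/3 and q_Z = (404 - (3/2)q_F)/3.
Solving the pair: q_F = 176/9, q_Z = 1124/9.
Total output Q = 176/9 + 1124/9 = 1300/9.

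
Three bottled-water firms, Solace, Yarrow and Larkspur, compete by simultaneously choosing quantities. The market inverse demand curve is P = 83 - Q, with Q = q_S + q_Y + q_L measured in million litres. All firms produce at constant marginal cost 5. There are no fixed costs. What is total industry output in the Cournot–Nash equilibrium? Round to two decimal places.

Each firm earns π_i = (83 - Q)q_i - 5q_i.
First-order condition (treating rivals' output as given): 78 - 2q_i - Σ_{j≠i} q_j = 0.
By symmetry each firm produces the same amount; substituting Σ_{j≠i} q_j = 2q_i yields q_i = 78/4 = 39/2.
Total output Q = 39/2 + 39/2 + 39/2 = 117/2.

58.50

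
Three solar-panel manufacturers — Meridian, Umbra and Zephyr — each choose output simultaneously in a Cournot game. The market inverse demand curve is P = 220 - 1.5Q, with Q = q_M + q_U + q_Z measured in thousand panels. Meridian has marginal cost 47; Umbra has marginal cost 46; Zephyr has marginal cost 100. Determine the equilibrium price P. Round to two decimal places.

103.25

Meridian's profit: π_M = (220 - 1.5Q)q_M - (47q_M). Setting ∂π_M/∂q_M = 0: 173 - 3q_M - (3/2)(q_U + q_Z) = 0.
Umbra's profit: π_U = (220 - 1.5Q)q_U - (46q_U). Setting ∂π_U/∂q_U = 0: 174 - 3q_U - (3/2)(q_M + q_Z) = 0.
Zephyr's first-order condition: 120 - 3q_Z - (3/2)(q_M + q_U) = 0.
Adding the 3 conditions: 467 − 3Q − 3Q = 0, i.e. Q = 467/6.
Back-substituting: q_M = (173 − 467/4)/(3/2) = 75/2, q_U = (174 − 467/4)/(3/2) = 229/6, q_Z = (120 − 467/4)/(3/2) = 13/6.
Total output Q = 467/6, so price P = 220 - (3/2)·(467/6) = 413/4.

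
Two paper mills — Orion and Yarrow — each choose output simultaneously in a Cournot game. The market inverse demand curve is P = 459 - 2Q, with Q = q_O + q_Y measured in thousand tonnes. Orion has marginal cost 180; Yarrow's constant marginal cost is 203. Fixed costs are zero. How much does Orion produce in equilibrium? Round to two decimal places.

50.33

Orion's profit: π_O = (459 - 2Q)q_O - (180q_O). Setting ∂π_O/∂q_O = 0: 279 - 4q_O - 2(q_Y) = 0.
Yarrow's profit: π_Y = (459 - 2Q)q_Y - (203q_Y). Setting ∂π_Y/∂q_Y = 0: 256 - 4q_Y - 2(q_O) = 0.
Best responses: q_O = (279 - 2q_Y)/4, q_Y = (256 - 2q_O)/4.
Solving the pair: q_O = 151/3, q_Y = 233/6.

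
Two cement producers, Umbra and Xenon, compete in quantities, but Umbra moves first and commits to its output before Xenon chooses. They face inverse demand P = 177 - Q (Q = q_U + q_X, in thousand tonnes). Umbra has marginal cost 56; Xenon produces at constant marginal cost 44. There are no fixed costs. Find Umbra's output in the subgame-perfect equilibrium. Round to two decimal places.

The follower Xenon best-responds to any q_U: π_X = (177 - Q)q_X - 44q_X.
Follower FOC: 133 - q_U - 2q_X = 0, so q_X(q_U) = (133 - q_U)/2.
The leader anticipates this reaction. Substituting into P = 177 - Q gives P = 221/2 - (1/2)q_U, so π_U = (221/2 - (1/2)q_U)q_U - 56q_U.
Leader FOC: 109/2 - q_U = 0, so q_U = 109/2.
Then q_X = (133 - 109/2)/2 = 157/4.

54.50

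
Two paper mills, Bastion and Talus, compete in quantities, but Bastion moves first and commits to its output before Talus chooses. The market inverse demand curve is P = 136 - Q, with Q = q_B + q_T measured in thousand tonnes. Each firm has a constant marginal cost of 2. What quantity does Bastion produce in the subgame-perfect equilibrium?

The follower Talus best-responds to any q_B: π_T = (136 - Q)q_T - 2q_T.
Follower FOC: 134 - q_B - 2q_T = 0, so q_T(q_B) = (134 - q_B)/2.
The leader anticipates this reaction. Substituting into P = 136 - Q gives P = 69 - (1/2)q_B, so π_B = (69 - (1/2)q_B)q_B - 2q_B.
Leader FOC: 67 - q_B = 0, so q_B = 67.
Then q_T = (134 - 67)/2 = 67/2.

67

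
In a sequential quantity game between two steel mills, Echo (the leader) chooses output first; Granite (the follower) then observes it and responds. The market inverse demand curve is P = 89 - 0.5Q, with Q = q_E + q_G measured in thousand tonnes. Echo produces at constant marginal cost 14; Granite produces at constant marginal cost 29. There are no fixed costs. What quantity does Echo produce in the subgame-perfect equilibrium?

Solve by backward induction. Given q_E, the follower Granite maximises π_G = (89 - (1/2)q_E - (1/2)q_G)q_G - 29q_G.
Setting the follower's marginal profit to zero, 60 - (1/2)q_E - q_G = 0, i.e. q_G = (60 - (1/2)q_E).
Echo substitutes q_G(q_E) into its own profit: π_E = q_E(89 - (1/2)q_E - (60 - (1/2)q_E)/2) - 14q_E = (59 - (1/4)q_E)q_E - 14q_E.
Maximising: ∂π_E/∂q_E = 45 - (1/2)q_E = 0, giving q_E = 90.
Then q_G = (60 - (1/2)·90) = 15.

90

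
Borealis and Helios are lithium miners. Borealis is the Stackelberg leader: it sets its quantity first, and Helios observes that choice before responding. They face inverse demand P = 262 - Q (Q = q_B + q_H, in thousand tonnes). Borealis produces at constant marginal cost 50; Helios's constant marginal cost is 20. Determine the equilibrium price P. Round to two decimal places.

95.50

Solve by backward induction. Given q_B, the follower Helios maximises π_H = (262 - q_B - q_H)q_H - 20q_H.
Setting the follower's marginal profit to zero, 242 - q_B - 2q_H = 0, i.e. q_H = (242 - q_B)/2.
Borealis substitutes q_H(q_B) into its own profit: π_B = q_B(262 - q_B - (242 - q_B)/2) - 50q_B = (141 - (1/2)q_B)q_B - 50q_B.
The leader's first-order condition 91 - q_B = 0 yields q_B = 91.
Then q_H = (242 - 91)/2 = 151/2.
Total output Q = 333/2, so price P = 262 - 333/2 = 191/2.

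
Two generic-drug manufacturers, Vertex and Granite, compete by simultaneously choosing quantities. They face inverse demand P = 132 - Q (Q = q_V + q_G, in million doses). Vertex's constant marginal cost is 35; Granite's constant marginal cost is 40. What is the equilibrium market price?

69

Vertex's profit: π_V = (132 - Q)q_V - (35q_V). Setting ∂π_V/∂q_V = 0: 97 - 2q_V - (q_G) = 0.
Granite's first-order condition: 92 - 2q_G - (q_V) = 0.
Rearranging gives the reaction functions q_V = (97 - q_G)/2 and q_G = (92 - q_V)/2.
Solving the pair: q_V = 34, q_G = 29.
Total output Q = 63, so price P = 132 - 63 = 69.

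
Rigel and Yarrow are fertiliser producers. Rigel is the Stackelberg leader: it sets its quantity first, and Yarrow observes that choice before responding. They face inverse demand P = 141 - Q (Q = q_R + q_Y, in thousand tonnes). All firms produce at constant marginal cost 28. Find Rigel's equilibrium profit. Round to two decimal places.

Solve by backward induction. Given q_R, the follower Yarrow maximises π_Y = (141 - q_R - q_Y)q_Y - 28q_Y.
∂π_Y/∂q_Y = 113 - q_R - 2q_Y = 0 gives the reaction function q_Y = (113 - q_R)/2.
The leader anticipates this reaction. Substituting into P = 141 - Q gives P = 169/2 - (1/2)q_R, so π_R = (169/2 - (1/2)q_R)q_R - 28q_R.
Maximising: ∂π_R/∂q_R = 113/2 - q_R = 0, giving q_R = 113/2.
Then q_Y = (113 - 113/2)/2 = 113/4.
Price P = 141 - 339/4 = 225/4.
Rigel's profit: (225/4 - 28)·(113/2) = 1596.1250.

1596.13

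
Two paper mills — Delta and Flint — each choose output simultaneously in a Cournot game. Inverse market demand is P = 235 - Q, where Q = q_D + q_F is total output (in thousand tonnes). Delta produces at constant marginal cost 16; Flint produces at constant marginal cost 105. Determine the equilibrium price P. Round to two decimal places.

Delta's profit: π_D = (235 - Q)q_D - (16q_D). Setting ∂π_D/∂q_D = 0: 219 - 2q_D - (q_F) = 0.
Flint's first-order condition: 130 - 2q_F - (q_D) = 0.
So q_D = (219 - q_F)/2 and q_F = (130 - q_D)/2.
Substituting one into the other gives q_D = 308/3 and q_F = 41/3.
Total output Q = 349/3, so price P = 235 - 349/3 = 356/3.

118.67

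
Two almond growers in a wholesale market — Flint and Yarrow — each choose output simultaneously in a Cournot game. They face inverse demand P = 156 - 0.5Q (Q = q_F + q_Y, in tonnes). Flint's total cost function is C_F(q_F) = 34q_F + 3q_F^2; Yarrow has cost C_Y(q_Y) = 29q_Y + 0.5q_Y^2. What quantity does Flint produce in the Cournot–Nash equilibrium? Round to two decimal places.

Flint's profit: π_F = (156 - 0.5Q)q_F - (34q_F + 3q_F²). Setting ∂π_F/∂q_F = 0: 122 - 7q_F - (1/2)(q_Y) = 0.
Yarrow's profit: π_Y = (156 - 0.5Q)q_Y - (29q_Y + (1/2)q_Y²). Setting ∂π_Y/∂q_Y = 0: 127 - 2q_Y - (1/2)(q_F) = 0.
Best responses: q_F = (122 - (1/2)q_Y)/7, q_Y = (127 - (1/2)q_F)/2.
Substituting one into the other gives q_F = 722/55 and q_Y = 60.2182.

13.13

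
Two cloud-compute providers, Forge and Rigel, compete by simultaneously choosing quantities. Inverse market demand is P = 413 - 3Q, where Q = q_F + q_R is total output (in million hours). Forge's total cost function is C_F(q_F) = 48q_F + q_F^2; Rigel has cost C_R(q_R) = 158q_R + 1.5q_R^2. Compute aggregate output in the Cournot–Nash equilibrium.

55

Forge's profit: π_F = (413 - 3Q)q_F - (48q_F + q_F²). Setting ∂π_F/∂q_F = 0: 365 - 8q_F - 3(q_R) = 0.
Rigel's first-order condition: 255 - 9q_R - 3(q_F) = 0.
Rearranging gives the reaction functions q_F = (365 - 3q_R)/8 and q_R = (255 - 3q_F)/9.
Solving the pair: q_F = 40, q_R = 15.
Total output Q = 40 + 15 = 55.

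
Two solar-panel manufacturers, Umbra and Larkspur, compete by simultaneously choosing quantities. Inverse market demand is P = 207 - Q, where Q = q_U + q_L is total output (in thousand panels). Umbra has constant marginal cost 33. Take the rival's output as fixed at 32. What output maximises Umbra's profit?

With the rival's output fixed at 32, Umbra's profit is π_U = (207 - 32 - q_U)q_U - (33q_U) = (175 - q_U)q_U - (33q_U).
∂π_U/∂q_U = 142 - 2q_U = 0, so q_U = 71.

71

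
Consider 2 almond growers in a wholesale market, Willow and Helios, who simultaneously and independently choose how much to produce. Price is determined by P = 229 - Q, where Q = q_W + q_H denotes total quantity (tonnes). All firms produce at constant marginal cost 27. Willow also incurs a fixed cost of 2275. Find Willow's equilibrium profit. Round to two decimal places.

2258.78

A representative firm's profit is π_i = q_i(229 - Q) - 27q_i.
Setting ∂π_i/∂q_i = 0 with rivals' quantities fixed: 202 - 2q_i - q_j = 0.
By symmetry each firm produces the same amount; substituting q_j = q_i yields q_i = 202/3.
Price P = 229 - 404/3 = 283/3.
Willow's profit: (283/3 - 27)·(202/3) - 2275 = 2258.7778.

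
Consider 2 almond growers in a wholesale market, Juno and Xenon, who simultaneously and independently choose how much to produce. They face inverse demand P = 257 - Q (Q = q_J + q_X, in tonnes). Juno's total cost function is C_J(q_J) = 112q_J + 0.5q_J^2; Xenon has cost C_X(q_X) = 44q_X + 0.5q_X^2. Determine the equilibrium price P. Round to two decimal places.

167.50

Juno's profit: π_J = (257 - Q)q_J - (112q_J + (1/2)q_J²). Setting ∂π_J/∂q_J = 0: 145 - 3q_J - (q_X) = 0.
Xenon's profit: π_X = (257 - Q)q_X - (44q_X + (1/2)q_X²). Setting ∂π_X/∂q_X = 0: 213 - 3q_X - (q_J) = 0.
Best responses: q_J = (145 - q_X)/3, q_X = (213 - q_J)/3.
Substituting one into the other gives q_J = 111/4 and q_X = 247/4.
Total output Q = 179/2, so price P = 257 - 179/2 = 335/2.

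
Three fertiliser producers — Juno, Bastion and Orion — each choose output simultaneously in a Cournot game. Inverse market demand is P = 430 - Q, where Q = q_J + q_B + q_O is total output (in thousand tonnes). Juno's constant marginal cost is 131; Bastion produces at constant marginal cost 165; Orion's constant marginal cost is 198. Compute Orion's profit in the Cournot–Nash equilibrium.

1089

Juno's profit: π_J = (430 - Q)q_J - (131q_J). Setting ∂π_J/∂q_J = 0: 299 - 2q_J - (q_B + q_O) = 0.
Bastion's first-order condition: 265 - 2q_B - (q_J + q_O) = 0.
Orion's profit: π_O = (430 - Q)q_O - (198q_O). Setting ∂π_O/∂q_O = 0: 232 - 2q_O - (q_J + q_B) = 0.
Adding the 3 conditions: 796 − 2Q − 2Q = 0, i.e. Q = 199.
Back-substituting: q_J = (299 − 199) = 100, q_B = (265 − 199) = 66, q_O = (232 − 199) = 33.
Price P = 430 - 199 = 231.
Orion's profit: (231 - 198)·33 = 1089.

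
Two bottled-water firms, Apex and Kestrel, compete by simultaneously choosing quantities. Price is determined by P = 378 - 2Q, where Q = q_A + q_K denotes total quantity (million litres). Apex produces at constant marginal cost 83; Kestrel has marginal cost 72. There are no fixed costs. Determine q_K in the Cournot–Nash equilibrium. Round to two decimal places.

Apex's profit: π_A = (378 - 2Q)q_A - (83q_A). Setting ∂π_A/∂q_A = 0: 295 - 4q_A - 2(q_K) = 0.
Kestrel's profit: π_K = (378 - 2Q)q_K - (72q_K). Setting ∂π_K/∂q_K = 0: 306 - 4q_K - 2(q_A) = 0.
Best responses: q_A = (295 - 2q_K)/4, q_K = (306 - 2q_A)/4.
Solving the pair: q_A = 142/3, q_K = 317/6.

52.83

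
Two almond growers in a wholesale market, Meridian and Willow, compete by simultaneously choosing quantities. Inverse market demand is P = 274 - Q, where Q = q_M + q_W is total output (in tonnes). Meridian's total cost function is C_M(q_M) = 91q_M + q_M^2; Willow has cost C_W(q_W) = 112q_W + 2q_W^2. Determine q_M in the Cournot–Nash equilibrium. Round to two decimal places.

Meridian's profit: π_M = (274 - Q)q_M - (91q_M + q_M²). Setting ∂π_M/∂q_M = 0: 183 - 4q_M - (q_W) = 0.
Willow's first-order condition: 162 - 6q_W - (q_M) = 0.
Best responses: q_M = (183 - q_W)/4, q_W = (162 - q_M)/6.
Solving the pair: q_M = 936/23, q_W = 465/23.

40.70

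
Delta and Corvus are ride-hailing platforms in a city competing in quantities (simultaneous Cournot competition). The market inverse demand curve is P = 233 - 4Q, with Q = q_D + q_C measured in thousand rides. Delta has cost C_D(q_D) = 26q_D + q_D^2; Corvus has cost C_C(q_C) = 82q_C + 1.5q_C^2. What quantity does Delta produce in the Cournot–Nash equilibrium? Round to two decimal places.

Delta's profit: π_D = (233 - 4Q)q_D - (26q_D + q_D²). Setting ∂π_D/∂q_D = 0: 207 - 10q_D - 4(q_C) = 0.
Corvus's first-order condition: 151 - 11q_C - 4(q_D) = 0.
So q_D = (207 - 4q_C)/10 and q_C = (151 - 4q_D)/11.
Solving the pair: q_D = 1673/94, q_C = 341/47.

17.80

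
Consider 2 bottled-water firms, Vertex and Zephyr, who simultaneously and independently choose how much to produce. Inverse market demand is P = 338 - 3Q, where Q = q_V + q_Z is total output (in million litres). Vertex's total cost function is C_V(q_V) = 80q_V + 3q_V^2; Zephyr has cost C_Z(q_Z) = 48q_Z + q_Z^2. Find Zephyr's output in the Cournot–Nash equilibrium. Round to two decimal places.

Vertex's profit: π_V = (338 - 3Q)q_V - (80q_V + 3q_V²). Setting ∂π_V/∂q_V = 0: 258 - 12q_V - 3(q_Z) = 0.
Zephyr's profit: π_Z = (338 - 3Q)q_Z - (48q_Z + q_Z²). Setting ∂π_Z/∂q_Z = 0: 290 - 8q_Z - 3(q_V) = 0.
Rearranging gives the reaction functions q_V = (258 - 3q_Z)/12 and q_Z = (290 - 3q_V)/8.
Solving the pair: q_V = 398/29, q_Z = 902/29.

31.10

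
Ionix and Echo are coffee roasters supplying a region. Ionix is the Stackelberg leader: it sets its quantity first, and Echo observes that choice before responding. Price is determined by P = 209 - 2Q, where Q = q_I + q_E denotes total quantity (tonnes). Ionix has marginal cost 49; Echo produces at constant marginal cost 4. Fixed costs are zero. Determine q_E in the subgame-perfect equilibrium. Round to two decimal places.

Solve by backward induction. Given q_I, the follower Echo maximises π_E = (209 - 2q_I - 2q_E)q_E - 4q_E.
Setting the follower's marginal profit to zero, 205 - 2q_I - 4q_E = 0, i.e. q_E = (205 - 2q_I)/4.
The leader anticipates this reaction. Substituting into P = 209 - 2Q gives P = 213/2 - q_I, so π_I = (213/2 - q_I)q_I - 49q_I.
Maximising: ∂π_I/∂q_I = 115/2 - 2q_I = 0, giving q_I = 115/4.
Then q_E = (205 - 2·(115/4))/4 = 295/8.

36.88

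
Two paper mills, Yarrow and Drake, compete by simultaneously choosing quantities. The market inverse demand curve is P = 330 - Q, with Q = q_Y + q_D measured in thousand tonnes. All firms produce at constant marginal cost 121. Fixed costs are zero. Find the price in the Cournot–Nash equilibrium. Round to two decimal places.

190.67

A representative firm's profit is π_i = q_i(330 - Q) - 121q_i.
Setting ∂π_i/∂q_i = 0 with rivals' quantities fixed: 209 - 2q_i - q_j = 0.
By symmetry each firm produces the same amount; substituting q_j = q_i yields q_i = 209/3.
Total output Q = 418/3, so price P = 330 - 418/3 = 572/3.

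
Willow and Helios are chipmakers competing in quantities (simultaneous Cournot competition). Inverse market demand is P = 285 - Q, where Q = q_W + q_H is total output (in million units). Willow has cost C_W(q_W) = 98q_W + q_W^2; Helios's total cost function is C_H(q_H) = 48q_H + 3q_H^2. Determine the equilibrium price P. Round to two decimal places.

Willow's profit: π_W = (285 - Q)q_W - (98q_W + q_W²). Setting ∂π_W/∂q_W = 0: 187 - 4q_W - (q_H) = 0.
Helios's first-order condition: 237 - 8q_H - (q_W) = 0.
Rearranging gives the reaction functions q_W = (187 - q_H)/4 and q_H = (237 - q_W)/8.
Solving the pair: q_W = 1259/31, q_H = 761/31.
Total output Q = 65.1613, so price P = 285 - 65.1613 = 219.8387.

219.84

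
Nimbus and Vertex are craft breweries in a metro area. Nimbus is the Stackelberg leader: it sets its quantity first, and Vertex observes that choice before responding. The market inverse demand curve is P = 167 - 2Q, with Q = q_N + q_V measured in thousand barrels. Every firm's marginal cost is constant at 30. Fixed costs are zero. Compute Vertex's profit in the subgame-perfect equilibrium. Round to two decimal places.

The follower Vertex best-responds to any q_N: π_V = (167 - 2Q)q_V - 30q_V.
∂π_V/∂q_V = 137 - 2q_N - 4q_V = 0 gives the reaction function q_V = (137 - 2q_N)/4.
The leader anticipates this reaction. Substituting into P = 167 - 2Q gives P = 197/2 - q_N, so π_N = (197/2 - q_N)q_N - 30q_N.
Leader FOC: 137/2 - 2q_N = 0, so q_N = 137/4.
Then q_V = (137 - 2·(137/4))/4 = 137/8.
Price P = 167 - 2·(411/8) = 257/4.
Vertex's profit: (257/4 - 30)·(137/8) = 586.5313.

586.53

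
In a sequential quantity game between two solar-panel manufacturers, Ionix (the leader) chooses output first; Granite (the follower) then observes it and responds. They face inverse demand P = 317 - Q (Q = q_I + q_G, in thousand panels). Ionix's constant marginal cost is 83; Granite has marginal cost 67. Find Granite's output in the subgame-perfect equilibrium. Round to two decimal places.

The follower Granite best-responds to any q_I: π_G = (317 - Q)q_G - 67q_G.
∂π_G/∂q_G = 250 - q_I - 2q_G = 0 gives the reaction function q_G = (250 - q_I)/2.
The leader anticipates this reaction. Substituting into P = 317 - Q gives P = 192 - (1/2)q_I, so π_I = (192 - (1/2)q_I)q_I - 83q_I.
The leader's first-order condition 109 - q_I = 0 yields q_I = 109.
Then q_G = (250 - 109)/2 = 141/2.

70.50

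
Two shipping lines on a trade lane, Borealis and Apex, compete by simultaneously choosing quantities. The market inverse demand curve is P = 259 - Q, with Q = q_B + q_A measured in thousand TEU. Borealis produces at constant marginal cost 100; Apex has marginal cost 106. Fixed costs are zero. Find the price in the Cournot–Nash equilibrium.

155

Borealis's profit: π_B = (259 - Q)q_B - (100q_B). Setting ∂π_B/∂q_B = 0: 159 - 2q_B - (q_A) = 0.
Apex's first-order condition: 153 - 2q_A - (q_B) = 0.
Rearranging gives the reaction functions q_B = (159 - q_A)/2 and q_A = (153 - q_B)/2.
Substituting one into the other gives q_B = 55 and q_A = 49.
Total output Q = 104, so price P = 259 - 104 = 155.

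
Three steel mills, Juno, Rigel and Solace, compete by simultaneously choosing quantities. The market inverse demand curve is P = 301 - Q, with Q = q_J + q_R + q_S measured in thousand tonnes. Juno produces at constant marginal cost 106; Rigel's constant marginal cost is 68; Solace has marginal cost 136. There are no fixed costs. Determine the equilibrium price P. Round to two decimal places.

152.75

Juno's profit: π_J = (301 - Q)q_J - (106q_J). Setting ∂π_J/∂q_J = 0: 195 - 2q_J - (q_R + q_S) = 0.
Rigel's first-order condition: 233 - 2q_R - (q_J + q_S) = 0.
Solace's profit: π_S = (301 - Q)q_S - (136q_S). Setting ∂π_S/∂q_S = 0: 165 - 2q_S - (q_J + q_R) = 0.
Summing all 3 equations gives 593 − 4Q = 0, hence Q = 593/4.
Back-substituting: q_J = (195 − 593/4) = 187/4, q_R = (233 − 593/4) = 339/4, q_S = (165 − 593/4) = 67/4.
Total output Q = 593/4, so price P = 301 - 593/4 = 611/4.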